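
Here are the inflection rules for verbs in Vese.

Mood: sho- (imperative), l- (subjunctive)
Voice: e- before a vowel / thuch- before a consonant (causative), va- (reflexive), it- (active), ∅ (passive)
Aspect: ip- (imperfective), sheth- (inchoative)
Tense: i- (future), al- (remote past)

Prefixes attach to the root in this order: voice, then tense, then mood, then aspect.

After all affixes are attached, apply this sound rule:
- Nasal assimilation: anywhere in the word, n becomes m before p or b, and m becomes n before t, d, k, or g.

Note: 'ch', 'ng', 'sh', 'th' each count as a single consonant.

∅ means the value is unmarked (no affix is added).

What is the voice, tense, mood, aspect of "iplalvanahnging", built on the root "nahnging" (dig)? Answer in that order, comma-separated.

Segment: ip-l-al-va-nahnging.
voice: va- → reflexive.
tense: al- → remote past.
mood: l- → subjunctive.
aspect: ip- → imperfective.

reflexive, remote past, subjunctive, imperfective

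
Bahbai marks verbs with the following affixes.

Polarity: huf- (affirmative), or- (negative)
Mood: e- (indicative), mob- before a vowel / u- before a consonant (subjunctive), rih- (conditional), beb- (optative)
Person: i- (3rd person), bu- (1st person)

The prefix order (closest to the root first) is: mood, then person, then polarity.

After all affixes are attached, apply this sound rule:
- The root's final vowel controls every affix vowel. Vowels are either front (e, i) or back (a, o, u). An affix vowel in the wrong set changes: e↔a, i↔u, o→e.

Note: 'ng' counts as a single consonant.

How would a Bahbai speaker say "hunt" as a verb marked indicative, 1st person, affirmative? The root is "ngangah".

hufbuangangah

Attach mood indicative e- → engangah.
Attach person 1st person bu- → buengangah.
Attach polarity affirmative huf- → hufbuengangah.
Apply vowel harmony: hufbuengangah → hufbuangangah.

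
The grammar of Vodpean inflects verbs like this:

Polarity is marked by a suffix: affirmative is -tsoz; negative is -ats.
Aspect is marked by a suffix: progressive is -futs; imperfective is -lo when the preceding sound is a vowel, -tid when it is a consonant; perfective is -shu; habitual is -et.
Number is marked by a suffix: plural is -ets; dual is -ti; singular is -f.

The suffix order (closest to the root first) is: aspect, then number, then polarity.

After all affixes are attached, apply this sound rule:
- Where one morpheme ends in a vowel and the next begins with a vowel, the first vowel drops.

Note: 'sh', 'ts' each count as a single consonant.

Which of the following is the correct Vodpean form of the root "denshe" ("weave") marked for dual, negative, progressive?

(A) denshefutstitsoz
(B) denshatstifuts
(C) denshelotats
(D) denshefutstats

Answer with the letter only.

D

Attach aspect progressive -futs → denshefuts.
Attach number dual -ti → denshefutsti.
Attach polarity negative -ats → denshefutstiats.
Apply vowel deletion: denshefutstiats → denshefutstats.
So the correct form is denshefutstats, option (D).
(C) denshelotats is wrong: it uses imperfective instead of progressive for aspect.
(B) denshatstifuts is wrong: it has the affixes in the wrong order.
(A) denshefutstitsoz is wrong: it uses affirmative instead of negative for polarity.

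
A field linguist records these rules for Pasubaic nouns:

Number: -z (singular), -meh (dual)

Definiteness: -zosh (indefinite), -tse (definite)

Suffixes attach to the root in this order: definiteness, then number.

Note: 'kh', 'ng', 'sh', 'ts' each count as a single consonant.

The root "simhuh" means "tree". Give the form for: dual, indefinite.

Attach definiteness indefinite -zosh → simhuhzosh.
Attach number dual -meh → simhuhzoshmeh.

simhuhzoshmeh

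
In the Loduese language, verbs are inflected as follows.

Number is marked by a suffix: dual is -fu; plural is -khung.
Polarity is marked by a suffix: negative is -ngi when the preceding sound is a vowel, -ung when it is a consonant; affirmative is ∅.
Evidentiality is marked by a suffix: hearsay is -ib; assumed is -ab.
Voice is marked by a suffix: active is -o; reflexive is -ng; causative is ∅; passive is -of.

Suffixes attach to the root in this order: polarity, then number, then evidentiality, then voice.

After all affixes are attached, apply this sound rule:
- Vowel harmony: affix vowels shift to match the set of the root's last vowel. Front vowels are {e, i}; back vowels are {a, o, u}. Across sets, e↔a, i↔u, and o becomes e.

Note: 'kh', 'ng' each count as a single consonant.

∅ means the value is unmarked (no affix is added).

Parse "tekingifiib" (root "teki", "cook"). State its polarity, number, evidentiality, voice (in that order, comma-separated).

Segment: teki-ngi-fu-ib.
polarity: -ngi/ung → negative.
number: -fu → dual.
evidentiality: -ib → hearsay.
voice: ∅ → causative.

negative, dual, hearsay, causative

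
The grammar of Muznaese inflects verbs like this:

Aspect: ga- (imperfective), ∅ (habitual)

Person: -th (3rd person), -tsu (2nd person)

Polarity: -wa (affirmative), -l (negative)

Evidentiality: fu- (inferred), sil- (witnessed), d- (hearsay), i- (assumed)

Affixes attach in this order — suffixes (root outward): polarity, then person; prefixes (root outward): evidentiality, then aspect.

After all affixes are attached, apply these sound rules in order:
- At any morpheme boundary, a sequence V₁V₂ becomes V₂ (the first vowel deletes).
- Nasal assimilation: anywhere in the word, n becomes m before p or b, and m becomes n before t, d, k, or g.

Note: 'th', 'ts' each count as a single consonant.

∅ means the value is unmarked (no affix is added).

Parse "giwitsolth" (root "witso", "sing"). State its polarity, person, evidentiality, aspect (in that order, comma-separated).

negative, 3rd person, assumed, imperfective

Segment: ga-i-witso-l-th.
polarity: -l → negative.
person: -th → 3rd person.
evidentiality: i- → assumed.
aspect: ga- → imperfective.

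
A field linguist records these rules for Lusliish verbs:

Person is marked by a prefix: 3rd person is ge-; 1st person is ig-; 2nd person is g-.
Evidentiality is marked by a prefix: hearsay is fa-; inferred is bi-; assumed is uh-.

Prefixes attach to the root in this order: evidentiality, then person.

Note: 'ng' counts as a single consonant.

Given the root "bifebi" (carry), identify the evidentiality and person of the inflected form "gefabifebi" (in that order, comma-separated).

Segment: ge-fa-bifebi.
evidentiality: fa- → hearsay.
person: ge- → 3rd person.

hearsay, 3rd person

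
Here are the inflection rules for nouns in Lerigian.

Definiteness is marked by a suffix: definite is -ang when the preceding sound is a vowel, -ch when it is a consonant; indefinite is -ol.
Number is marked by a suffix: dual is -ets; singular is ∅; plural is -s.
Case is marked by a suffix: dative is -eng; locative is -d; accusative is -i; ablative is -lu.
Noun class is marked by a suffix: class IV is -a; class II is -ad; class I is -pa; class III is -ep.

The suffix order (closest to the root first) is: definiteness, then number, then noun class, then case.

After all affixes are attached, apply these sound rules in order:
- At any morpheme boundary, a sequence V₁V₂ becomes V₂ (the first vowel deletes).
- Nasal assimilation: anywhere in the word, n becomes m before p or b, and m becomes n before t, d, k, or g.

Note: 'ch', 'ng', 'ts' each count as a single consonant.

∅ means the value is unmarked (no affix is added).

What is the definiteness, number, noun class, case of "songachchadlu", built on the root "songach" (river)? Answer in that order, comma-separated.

Segment: songach-ch-ad-lu.
definiteness: -ang/ch → definite.
number: ∅ → singular.
noun class: -ad → class II.
case: -lu → ablative.

definite, singular, class II, ablative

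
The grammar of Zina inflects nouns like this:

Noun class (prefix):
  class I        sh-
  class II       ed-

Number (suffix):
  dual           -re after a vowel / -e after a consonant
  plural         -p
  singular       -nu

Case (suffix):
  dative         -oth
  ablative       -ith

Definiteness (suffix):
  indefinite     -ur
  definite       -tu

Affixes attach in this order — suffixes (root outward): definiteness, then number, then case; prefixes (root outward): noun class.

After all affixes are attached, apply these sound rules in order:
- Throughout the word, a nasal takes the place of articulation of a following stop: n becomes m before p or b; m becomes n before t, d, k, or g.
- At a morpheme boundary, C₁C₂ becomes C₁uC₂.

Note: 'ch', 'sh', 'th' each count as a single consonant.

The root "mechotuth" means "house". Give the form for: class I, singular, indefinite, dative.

Attach definiteness indefinite -ur → mechotuthur.
Attach noun class class I sh- → shmechotuthur.
Attach number singular -nu → shmechotuthurnu.
Attach case dative -oth → shmechotuthurnuoth.
Nasal assimilation: no change.
Apply epenthesis: shmechotuthurnuoth → shumechotuthurunuoth.

shumechotuthurunuoth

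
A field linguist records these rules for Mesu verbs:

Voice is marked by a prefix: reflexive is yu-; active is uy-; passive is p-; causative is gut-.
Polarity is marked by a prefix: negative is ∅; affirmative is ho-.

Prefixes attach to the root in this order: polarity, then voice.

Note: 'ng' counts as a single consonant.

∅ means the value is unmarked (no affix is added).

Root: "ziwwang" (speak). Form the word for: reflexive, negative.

polarity = negative: zero marking, form stays ziwwang.
Attach voice reflexive yu- → yuziwwang.

yuziwwang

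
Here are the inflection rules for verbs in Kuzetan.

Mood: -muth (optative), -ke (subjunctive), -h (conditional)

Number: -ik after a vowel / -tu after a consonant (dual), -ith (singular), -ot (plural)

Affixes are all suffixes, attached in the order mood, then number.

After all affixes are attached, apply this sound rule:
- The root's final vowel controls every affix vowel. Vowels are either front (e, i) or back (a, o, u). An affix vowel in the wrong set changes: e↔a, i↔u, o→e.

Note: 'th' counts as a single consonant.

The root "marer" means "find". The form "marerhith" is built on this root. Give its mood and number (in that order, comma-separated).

Segment: marer-h-ith.
mood: -h → conditional.
number: -ith → singular.

conditional, singular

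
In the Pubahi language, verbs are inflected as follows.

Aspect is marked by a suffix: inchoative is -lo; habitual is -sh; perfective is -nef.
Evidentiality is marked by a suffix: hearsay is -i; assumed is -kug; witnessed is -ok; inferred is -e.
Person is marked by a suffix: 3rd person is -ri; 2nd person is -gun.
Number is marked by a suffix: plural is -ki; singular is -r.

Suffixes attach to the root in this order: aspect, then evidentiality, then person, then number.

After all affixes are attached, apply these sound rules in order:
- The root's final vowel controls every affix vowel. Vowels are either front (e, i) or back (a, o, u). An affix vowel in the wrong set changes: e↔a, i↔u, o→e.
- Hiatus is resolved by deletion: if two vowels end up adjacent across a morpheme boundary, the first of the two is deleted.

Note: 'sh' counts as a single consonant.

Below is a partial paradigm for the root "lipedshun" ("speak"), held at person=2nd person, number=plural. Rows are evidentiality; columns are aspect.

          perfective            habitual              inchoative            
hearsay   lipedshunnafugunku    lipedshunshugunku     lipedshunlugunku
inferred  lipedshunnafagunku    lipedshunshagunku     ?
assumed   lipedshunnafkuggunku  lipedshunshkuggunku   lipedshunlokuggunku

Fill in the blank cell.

lipedshunlagunku

Attach aspect inchoative -lo → lipedshunlo.
Attach evidentiality inferred -e → lipedshunloe.
Attach person 2nd person -gun → lipedshunloegun.
Attach number plural -ki → lipedshunloegunki.
Apply vowel harmony: lipedshunloegunki → lipedshunloagunku.
Apply vowel deletion: lipedshunloagunku → lipedshunlagunku.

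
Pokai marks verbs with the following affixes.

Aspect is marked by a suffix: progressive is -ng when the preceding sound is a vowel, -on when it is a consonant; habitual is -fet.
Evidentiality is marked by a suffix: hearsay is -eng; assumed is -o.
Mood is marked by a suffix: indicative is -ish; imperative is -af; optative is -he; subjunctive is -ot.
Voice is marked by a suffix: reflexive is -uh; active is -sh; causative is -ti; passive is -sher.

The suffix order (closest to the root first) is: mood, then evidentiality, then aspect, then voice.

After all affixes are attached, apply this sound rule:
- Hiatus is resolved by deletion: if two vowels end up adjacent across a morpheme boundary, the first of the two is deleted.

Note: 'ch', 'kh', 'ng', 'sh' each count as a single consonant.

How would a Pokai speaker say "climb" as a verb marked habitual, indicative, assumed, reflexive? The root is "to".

tishofetuh

Attach mood indicative -ish → toish.
Attach evidentiality assumed -o → toisho.
Attach aspect habitual -fet → toishofet.
Attach voice reflexive -uh → toishofetuh.
Apply vowel deletion: toishofetuh → tishofetuh.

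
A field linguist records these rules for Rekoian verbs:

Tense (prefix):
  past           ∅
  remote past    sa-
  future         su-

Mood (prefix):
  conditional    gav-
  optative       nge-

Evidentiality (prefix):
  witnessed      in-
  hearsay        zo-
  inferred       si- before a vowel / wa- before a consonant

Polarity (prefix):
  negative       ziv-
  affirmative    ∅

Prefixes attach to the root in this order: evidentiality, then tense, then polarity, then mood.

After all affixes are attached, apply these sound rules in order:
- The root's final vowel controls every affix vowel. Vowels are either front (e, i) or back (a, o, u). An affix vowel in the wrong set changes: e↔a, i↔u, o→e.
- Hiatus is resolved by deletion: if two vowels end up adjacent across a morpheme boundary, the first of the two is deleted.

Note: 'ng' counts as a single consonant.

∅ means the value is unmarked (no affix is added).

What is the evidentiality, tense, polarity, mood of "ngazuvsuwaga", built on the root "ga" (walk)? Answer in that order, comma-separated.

inferred, future, negative, optative

Segment: nge-ziv-su-wa-ga.
evidentiality: si/wa- → inferred.
tense: su- → future.
polarity: ziv- → negative.
mood: nge- → optative.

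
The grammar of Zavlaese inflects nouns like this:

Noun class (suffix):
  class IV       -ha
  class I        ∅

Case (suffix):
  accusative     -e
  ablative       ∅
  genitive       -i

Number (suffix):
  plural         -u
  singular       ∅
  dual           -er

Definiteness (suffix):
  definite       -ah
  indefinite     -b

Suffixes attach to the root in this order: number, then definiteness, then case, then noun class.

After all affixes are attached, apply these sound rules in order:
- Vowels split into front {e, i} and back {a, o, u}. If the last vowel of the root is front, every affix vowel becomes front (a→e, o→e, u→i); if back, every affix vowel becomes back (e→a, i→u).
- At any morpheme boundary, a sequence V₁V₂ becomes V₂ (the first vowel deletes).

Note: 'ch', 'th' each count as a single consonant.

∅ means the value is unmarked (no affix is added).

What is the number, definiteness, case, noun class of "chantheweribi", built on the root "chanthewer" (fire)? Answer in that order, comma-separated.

plural, indefinite, genitive, class I

Segment: chanthewer-u-b-i.
number: -u → plural.
definiteness: -b → indefinite.
case: -i → genitive.
noun class: ∅ → class I.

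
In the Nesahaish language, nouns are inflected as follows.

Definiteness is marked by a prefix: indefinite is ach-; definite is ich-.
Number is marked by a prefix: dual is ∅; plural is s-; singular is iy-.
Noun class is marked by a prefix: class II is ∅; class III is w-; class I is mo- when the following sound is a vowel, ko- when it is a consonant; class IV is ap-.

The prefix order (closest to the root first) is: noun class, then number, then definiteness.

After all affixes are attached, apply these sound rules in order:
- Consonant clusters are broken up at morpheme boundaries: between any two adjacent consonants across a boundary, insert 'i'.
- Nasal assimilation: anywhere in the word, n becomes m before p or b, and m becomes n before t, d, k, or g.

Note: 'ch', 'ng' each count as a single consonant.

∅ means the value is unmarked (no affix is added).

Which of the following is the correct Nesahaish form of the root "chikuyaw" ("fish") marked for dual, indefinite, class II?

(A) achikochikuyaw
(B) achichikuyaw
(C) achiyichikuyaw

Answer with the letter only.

noun class = class II: zero marking, form stays chikuyaw.
number = dual: zero marking, form stays chikuyaw.
Attach definiteness indefinite ach- → achchikuyaw.
Apply epenthesis: achchikuyaw → achichikuyaw.
Nasal assimilation: no change.
So the correct form is achichikuyaw, option (B).
(C) achiyichikuyaw is wrong: it uses singular instead of dual for number.
(A) achikochikuyaw is wrong: it uses class I instead of class II for noun class.

B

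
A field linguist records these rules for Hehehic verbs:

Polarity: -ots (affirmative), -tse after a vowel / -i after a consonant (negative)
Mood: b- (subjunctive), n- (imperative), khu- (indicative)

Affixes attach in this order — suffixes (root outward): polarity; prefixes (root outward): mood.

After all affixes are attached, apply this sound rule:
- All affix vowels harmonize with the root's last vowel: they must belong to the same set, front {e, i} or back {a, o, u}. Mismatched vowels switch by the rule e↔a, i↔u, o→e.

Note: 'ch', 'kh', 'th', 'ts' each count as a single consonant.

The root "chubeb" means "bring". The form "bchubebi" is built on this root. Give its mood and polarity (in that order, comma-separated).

Segment: b-chubeb-i.
mood: b- → subjunctive.
polarity: -tse/i → negative.

subjunctive, negative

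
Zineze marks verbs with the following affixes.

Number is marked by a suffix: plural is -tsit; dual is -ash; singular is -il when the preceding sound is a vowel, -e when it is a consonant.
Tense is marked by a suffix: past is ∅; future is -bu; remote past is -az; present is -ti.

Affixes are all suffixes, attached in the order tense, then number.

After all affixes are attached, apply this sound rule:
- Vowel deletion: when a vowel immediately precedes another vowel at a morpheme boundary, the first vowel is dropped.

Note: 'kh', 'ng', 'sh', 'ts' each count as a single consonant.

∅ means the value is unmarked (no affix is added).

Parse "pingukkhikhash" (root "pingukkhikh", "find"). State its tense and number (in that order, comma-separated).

past, dual

Segment: pingukkhikh-ash.
tense: ∅ → past.
number: -ash → dual.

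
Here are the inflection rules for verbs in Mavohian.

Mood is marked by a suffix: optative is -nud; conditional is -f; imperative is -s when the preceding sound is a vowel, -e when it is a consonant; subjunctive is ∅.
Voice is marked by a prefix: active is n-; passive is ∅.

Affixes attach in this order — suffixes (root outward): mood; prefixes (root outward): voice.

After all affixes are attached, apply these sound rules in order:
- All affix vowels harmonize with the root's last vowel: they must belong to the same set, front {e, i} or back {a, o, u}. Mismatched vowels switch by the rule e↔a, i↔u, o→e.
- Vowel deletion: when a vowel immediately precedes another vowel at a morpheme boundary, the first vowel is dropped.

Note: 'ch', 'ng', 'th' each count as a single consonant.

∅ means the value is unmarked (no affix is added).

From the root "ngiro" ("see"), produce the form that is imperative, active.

Attach mood imperative -s (after vowel 'o') → ngiros.
Attach voice active n- → nngiros.
Vowel harmony: no change.
Vowel deletion: no change.

nngiros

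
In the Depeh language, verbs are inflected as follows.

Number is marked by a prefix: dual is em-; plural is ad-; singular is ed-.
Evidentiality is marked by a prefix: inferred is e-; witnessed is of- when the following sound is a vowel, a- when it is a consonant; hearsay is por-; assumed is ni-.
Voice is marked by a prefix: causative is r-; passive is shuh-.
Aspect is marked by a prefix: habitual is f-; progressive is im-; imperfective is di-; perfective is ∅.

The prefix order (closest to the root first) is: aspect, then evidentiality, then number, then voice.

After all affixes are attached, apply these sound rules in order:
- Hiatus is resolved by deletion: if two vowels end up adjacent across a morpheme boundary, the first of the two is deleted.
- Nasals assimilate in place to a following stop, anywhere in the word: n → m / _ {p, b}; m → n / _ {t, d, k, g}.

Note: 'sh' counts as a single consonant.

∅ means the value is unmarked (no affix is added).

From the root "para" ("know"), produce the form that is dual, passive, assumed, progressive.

Attach aspect progressive im- → impara.
Attach evidentiality assumed ni- → niimpara.
Attach number dual em- → emniimpara.
Attach voice passive shuh- → shuhemniimpara.
Apply vowel deletion: shuhemniimpara → shuhemnimpara.
Nasal assimilation: no change.

shuhemnimpara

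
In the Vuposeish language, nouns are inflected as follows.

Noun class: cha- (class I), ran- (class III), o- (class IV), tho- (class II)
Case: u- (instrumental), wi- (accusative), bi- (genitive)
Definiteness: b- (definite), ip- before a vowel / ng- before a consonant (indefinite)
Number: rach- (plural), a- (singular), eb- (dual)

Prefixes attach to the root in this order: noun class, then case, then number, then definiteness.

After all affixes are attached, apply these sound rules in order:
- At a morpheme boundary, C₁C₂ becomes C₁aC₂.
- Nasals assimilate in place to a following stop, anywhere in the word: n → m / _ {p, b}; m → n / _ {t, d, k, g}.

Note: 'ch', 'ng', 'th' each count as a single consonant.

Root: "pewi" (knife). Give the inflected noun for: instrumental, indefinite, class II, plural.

Attach noun class class II tho- → thopewi.
Attach case instrumental u- → uthopewi.
Attach number plural rach- → rachuthopewi.
Attach definiteness indefinite ng- (before consonant 'r') → ngrachuthopewi.
Apply epenthesis: ngrachuthopewi → ngarachuthopewi.
Nasal assimilation: no change.

ngarachuthopewi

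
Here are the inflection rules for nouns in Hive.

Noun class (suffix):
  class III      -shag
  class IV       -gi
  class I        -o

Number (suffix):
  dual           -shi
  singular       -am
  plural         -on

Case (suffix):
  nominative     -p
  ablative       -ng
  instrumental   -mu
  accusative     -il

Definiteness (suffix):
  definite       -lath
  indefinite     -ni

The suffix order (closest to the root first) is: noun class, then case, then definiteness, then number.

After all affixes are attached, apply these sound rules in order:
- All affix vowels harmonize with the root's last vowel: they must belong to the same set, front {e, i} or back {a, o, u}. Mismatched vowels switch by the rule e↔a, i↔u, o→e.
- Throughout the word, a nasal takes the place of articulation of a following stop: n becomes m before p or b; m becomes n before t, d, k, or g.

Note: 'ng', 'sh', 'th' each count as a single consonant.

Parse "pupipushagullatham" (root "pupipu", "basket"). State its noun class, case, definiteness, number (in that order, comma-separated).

Segment: pupipu-shag-il-lath-am.
noun class: -shag → class III.
case: -il → accusative.
definiteness: -lath → definite.
number: -am → singular.

class III, accusative, definite, singular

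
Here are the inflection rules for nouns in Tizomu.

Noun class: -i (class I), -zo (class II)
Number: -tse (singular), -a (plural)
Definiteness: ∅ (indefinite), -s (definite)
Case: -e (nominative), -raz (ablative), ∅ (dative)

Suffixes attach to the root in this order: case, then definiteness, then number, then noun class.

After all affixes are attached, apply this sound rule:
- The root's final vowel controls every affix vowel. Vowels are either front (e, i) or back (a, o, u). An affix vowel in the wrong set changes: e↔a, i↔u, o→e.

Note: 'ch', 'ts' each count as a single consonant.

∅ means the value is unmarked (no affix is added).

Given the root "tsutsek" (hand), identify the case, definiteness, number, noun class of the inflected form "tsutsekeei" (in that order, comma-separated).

Segment: tsutsek-e-a-i.
case: -e → nominative.
definiteness: ∅ → indefinite.
number: -a → plural.
noun class: -i → class I.

nominative, indefinite, plural, class I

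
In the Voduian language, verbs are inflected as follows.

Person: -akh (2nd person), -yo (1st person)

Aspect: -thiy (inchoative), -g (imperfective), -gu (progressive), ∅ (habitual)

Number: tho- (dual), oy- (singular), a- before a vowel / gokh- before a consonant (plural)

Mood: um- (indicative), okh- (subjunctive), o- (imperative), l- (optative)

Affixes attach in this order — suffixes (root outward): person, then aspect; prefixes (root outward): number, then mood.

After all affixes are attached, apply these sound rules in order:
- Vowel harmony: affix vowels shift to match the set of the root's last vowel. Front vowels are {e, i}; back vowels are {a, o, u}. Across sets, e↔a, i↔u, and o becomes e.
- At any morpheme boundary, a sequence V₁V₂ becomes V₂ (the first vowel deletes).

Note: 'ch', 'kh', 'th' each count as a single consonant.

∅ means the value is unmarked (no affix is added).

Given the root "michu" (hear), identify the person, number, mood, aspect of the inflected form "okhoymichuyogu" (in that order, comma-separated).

Segment: okh-oy-michu-yo-gu.
person: -yo → 1st person.
number: oy- → singular.
mood: okh- → subjunctive.
aspect: -gu → progressive.

1st person, singular, subjunctive, progressive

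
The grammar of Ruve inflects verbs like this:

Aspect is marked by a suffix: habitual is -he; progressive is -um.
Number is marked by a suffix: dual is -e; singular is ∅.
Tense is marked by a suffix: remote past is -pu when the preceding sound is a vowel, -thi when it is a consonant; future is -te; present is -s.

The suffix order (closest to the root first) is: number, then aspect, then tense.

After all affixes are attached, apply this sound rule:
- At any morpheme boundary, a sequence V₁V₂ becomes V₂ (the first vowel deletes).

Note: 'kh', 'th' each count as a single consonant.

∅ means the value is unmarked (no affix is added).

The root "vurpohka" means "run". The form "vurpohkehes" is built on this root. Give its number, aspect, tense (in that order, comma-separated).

dual, habitual, present

Segment: vurpohka-e-he-s.
number: -e → dual.
aspect: -he → habitual.
tense: -s → present.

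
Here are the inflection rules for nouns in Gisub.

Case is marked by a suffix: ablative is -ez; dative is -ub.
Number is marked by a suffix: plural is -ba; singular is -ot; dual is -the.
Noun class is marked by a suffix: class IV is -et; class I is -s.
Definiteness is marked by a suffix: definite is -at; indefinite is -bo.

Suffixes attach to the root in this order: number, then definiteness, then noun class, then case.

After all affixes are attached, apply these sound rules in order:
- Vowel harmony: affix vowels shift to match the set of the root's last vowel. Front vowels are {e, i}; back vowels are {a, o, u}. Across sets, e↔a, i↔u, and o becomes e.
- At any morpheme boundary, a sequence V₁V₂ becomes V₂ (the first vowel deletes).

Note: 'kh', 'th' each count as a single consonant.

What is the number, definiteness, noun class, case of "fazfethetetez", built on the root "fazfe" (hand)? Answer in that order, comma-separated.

dual, definite, class IV, ablative

Segment: fazfe-the-at-et-ez.
number: -the → dual.
definiteness: -at → definite.
noun class: -et → class IV.
case: -ez → ablative.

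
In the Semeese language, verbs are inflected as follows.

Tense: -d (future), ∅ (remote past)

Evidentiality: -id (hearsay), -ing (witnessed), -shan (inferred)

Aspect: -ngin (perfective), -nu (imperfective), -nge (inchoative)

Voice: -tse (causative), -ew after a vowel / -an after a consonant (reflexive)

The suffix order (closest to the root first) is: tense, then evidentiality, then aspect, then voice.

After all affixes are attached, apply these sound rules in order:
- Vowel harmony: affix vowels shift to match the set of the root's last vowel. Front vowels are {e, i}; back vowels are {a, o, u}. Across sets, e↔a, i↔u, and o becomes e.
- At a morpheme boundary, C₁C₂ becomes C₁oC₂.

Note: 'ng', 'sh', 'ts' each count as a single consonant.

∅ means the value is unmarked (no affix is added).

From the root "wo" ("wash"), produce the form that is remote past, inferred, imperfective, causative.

woshanonutsa

tense = remote past: zero marking, form stays wo.
Attach evidentiality inferred -shan → woshan.
Attach aspect imperfective -nu → woshannu.
Attach voice causative -tse → woshannutse.
Apply vowel harmony: woshannutse → woshannutsa.
Apply epenthesis: woshannutsa → woshanonutsa.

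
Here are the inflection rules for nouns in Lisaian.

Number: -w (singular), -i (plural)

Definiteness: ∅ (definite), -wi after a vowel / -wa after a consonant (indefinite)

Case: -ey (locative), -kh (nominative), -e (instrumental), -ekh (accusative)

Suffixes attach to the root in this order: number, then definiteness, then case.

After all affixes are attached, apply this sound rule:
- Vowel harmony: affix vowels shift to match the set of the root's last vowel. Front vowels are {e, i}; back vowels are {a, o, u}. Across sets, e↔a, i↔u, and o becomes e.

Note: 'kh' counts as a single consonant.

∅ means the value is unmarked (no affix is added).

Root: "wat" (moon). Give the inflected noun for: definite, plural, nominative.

watukh

Attach number plural -i → wati.
definiteness = definite: zero marking, form stays wati.
Attach case nominative -kh → watikh.
Apply vowel harmony: watikh → watukh.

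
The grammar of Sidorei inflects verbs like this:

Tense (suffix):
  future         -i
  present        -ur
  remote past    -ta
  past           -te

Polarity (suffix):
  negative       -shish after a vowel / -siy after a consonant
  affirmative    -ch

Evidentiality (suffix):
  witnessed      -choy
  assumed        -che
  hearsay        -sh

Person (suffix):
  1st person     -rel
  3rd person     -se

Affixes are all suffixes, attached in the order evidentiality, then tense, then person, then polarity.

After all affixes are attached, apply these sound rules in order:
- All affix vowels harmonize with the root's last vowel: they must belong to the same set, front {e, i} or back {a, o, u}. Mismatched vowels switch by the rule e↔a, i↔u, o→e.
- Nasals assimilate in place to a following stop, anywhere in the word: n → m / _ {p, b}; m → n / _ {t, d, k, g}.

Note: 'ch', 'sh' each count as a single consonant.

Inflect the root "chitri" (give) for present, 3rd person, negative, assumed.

Attach evidentiality assumed -che → chitriche.
Attach tense present -ur → chitricheur.
Attach person 3rd person -se → chitricheurse.
Attach polarity negative -shish (after vowel 'e') → chitricheurseshish.
Apply vowel harmony: chitricheurseshish → chitricheirseshish.
Nasal assimilation: no change.

chitricheirseshish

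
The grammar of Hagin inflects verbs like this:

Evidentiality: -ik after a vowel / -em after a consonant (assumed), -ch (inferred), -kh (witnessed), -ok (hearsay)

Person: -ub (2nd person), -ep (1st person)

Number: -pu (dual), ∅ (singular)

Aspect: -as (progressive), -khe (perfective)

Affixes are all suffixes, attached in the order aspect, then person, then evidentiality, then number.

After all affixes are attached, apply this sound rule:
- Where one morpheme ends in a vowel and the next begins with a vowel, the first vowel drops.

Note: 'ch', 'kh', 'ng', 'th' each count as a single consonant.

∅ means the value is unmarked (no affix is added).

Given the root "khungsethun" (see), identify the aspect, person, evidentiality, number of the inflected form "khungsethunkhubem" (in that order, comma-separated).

perfective, 2nd person, assumed, singular

Segment: khungsethun-khe-ub-em.
aspect: -khe → perfective.
person: -ub → 2nd person.
evidentiality: -ik/em → assumed.
number: ∅ → singular.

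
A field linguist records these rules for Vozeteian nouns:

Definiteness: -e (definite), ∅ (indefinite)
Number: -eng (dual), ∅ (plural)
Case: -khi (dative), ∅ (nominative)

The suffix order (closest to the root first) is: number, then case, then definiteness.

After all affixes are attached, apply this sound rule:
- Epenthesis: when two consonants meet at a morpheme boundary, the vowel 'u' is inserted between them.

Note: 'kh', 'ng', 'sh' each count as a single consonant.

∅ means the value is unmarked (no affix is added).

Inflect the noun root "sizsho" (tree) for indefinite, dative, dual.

Attach number dual -eng → sizshoeng.
Attach case dative -khi → sizshoengkhi.
definiteness = indefinite: zero marking, form stays sizshoengkhi.
Apply epenthesis: sizshoengkhi → sizshoengukhi.

sizshoengukhi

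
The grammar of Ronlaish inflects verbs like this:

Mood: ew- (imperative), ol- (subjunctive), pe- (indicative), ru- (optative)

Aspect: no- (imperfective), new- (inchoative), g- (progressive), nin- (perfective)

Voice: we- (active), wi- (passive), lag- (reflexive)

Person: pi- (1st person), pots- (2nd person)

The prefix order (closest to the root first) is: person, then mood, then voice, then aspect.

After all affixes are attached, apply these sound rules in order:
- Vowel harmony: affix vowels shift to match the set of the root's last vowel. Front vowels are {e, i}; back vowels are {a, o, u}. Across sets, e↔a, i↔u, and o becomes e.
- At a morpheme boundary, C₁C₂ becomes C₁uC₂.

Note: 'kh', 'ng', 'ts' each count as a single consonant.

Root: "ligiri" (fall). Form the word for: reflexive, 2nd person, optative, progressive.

guleguripetsuligiri

Attach person 2nd person pots- → potsligiri.
Attach mood optative ru- → rupotsligiri.
Attach voice reflexive lag- → lagrupotsligiri.
Attach aspect progressive g- → glagrupotsligiri.
Apply vowel harmony: glagrupotsligiri → glegripetsligiri.
Apply epenthesis: glegripetsligiri → guleguripetsuligiri.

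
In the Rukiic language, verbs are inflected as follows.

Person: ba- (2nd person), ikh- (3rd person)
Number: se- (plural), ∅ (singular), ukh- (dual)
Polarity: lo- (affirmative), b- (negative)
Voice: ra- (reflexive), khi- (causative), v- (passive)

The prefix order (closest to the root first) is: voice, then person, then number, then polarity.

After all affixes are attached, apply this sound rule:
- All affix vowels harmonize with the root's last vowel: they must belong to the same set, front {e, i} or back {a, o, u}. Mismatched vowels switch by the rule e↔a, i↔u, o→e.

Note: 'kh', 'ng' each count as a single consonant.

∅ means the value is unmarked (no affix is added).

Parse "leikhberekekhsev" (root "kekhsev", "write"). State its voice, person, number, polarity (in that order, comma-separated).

reflexive, 2nd person, dual, affirmative

Segment: lo-ukh-ba-ra-kekhsev.
voice: ra- → reflexive.
person: ba- → 2nd person.
number: ukh- → dual.
polarity: lo- → affirmative.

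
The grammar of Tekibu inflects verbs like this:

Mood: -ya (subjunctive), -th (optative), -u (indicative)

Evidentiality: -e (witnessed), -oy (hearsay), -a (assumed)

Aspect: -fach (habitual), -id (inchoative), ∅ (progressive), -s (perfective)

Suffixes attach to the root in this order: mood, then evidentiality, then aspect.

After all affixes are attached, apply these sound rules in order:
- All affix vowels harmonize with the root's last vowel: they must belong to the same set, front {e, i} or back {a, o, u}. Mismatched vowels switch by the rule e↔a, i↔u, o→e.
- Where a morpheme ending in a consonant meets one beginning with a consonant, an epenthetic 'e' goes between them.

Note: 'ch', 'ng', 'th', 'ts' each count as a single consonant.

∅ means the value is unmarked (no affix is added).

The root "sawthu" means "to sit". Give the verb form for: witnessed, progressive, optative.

Attach mood optative -th → sawthuth.
Attach evidentiality witnessed -e → sawthuthe.
aspect = progressive: zero marking, form stays sawthuthe.
Apply vowel harmony: sawthuthe → sawthutha.
Epenthesis: no change.

sawthutha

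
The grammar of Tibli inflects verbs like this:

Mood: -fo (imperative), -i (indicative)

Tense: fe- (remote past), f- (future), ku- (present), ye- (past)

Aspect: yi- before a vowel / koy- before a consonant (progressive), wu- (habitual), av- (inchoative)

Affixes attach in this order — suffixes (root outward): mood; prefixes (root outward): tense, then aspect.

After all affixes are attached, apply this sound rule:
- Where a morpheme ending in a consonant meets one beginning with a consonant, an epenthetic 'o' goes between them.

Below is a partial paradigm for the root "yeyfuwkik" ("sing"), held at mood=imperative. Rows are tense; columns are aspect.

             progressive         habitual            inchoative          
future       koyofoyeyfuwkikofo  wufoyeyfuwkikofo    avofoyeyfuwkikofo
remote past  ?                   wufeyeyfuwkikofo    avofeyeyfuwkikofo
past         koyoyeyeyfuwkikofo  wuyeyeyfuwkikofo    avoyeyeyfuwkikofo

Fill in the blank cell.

koyofeyeyfuwkikofo

Attach mood imperative -fo → yeyfuwkikfo.
Attach tense remote past fe- → feyeyfuwkikfo.
Attach aspect progressive koy- (before consonant 'f') → koyfeyeyfuwkikfo.
Apply epenthesis: koyfeyeyfuwkikfo → koyofeyeyfuwkikofo.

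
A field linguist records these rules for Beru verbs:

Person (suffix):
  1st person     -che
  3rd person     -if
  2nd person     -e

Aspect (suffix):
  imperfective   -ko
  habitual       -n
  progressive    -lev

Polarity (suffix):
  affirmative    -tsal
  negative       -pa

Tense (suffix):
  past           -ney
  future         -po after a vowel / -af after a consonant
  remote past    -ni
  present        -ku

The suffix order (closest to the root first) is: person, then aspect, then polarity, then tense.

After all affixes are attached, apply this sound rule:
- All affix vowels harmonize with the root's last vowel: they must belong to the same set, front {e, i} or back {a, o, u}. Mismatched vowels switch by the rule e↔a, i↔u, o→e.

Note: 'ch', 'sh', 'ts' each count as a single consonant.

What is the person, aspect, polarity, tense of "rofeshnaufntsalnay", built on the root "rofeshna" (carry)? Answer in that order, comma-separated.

3rd person, habitual, affirmative, past

Segment: rofeshna-if-n-tsal-ney.
person: -if → 3rd person.
aspect: -n → habitual.
polarity: -tsal → affirmative.
tense: -ney → past.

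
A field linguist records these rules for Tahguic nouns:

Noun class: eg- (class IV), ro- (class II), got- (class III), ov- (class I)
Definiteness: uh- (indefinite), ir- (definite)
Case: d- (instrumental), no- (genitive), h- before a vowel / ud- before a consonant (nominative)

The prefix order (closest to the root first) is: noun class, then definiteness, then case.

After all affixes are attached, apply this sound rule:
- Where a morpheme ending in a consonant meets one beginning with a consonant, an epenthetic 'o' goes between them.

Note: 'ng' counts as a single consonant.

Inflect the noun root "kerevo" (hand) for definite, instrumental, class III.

dirogotokerevo

Attach noun class class III got- → gotkerevo.
Attach definiteness definite ir- → irgotkerevo.
Attach case instrumental d- → dirgotkerevo.
Apply epenthesis: dirgotkerevo → dirogotokerevo.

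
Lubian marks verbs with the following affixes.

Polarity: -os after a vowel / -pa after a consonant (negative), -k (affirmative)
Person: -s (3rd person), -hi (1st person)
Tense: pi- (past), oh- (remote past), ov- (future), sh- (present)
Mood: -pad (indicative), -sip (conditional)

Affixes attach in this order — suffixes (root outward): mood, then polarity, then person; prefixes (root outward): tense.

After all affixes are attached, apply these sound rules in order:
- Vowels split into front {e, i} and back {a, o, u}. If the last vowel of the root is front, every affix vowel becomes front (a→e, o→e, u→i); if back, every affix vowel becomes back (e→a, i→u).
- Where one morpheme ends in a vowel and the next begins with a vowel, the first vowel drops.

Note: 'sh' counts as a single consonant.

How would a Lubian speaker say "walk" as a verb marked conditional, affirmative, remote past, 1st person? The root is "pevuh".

Attach tense remote past oh- → ohpevuh.
Attach mood conditional -sip → ohpevuhsip.
Attach polarity affirmative -k → ohpevuhsipk.
Attach person 1st person -hi → ohpevuhsipkhi.
Apply vowel harmony: ohpevuhsipkhi → ohpevuhsupkhu.
Vowel deletion: no change.

ohpevuhsupkhu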